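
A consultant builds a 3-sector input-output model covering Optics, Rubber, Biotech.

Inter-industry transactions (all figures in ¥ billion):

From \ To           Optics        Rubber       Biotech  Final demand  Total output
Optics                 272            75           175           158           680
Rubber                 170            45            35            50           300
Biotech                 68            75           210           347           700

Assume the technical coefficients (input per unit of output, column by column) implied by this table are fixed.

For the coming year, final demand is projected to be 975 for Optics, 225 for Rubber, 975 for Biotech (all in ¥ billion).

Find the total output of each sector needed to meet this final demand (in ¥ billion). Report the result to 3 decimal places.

x_O = 3141.523, x_R = 1324.848, x_B = 2314.806

Technical coefficients a_ij = z_ij / X_j:
  a_OO = 272/680 = 0.40, a_RO = 170/680 = 0.25, a_BO = 68/680 = 0.10
  a_OR = 75/300 = 0.25, a_RR = 45/300 = 0.15, a_BR = 75/300 = 0.25
  a_OB = 175/700 = 0.25, a_RB = 35/700 = 0.05, a_BB = 210/700 = 0.30
I − A =
  [   0.60    -0.25    -0.25]
  [  -0.25     0.85    -0.05]
  [  -0.10    -0.25     0.70]
Cofactors of I−A, C_ij = (−1)^(i+j)·(minor ij) (rows/columns in the sector order above):
  C_11 = (0.85)(0.70) − (-0.05)(-0.25) = 0.5825
  C_12 = −[(-0.25)(0.70) − (-0.05)(-0.10)] = 0.1800
  C_13 = (-0.25)(-0.25) − (0.85)(-0.10) = 0.1475
  C_21 = −[(-0.25)(0.70) − (-0.25)(-0.25)] = 0.2375
  C_22 = (0.60)(0.70) − (-0.25)(-0.10) = 0.3950
  C_23 = −[(0.60)(-0.25) − (-0.25)(-0.10)] = 0.1750
  C_31 = (-0.25)(-0.05) − (-0.25)(0.85) = 0.2250
  C_32 = −[(0.60)(-0.05) − (-0.25)(-0.25)] = 0.0925
  C_33 = (0.60)(0.85) − (-0.25)(-0.25) = 0.4475
det(I−A) = Σ_j (I−A)_1j·C_1j = (0.60)(0.5825) + (-0.25)(0.1800) + (-0.25)(0.1475) = 0.267625
adj(I−A) = Cᵀ =
  [ 0.5825   0.2375   0.2250]
  [ 0.1800   0.3950   0.0925]
  [ 0.1475   0.1750   0.4475]
(I − A)⁻¹ = adj(I−A) / det(I−A) ≈
  [   2.1766     0.8874     0.8407]
  [   0.6726     1.4759     0.3456]
  [   0.5511     0.6539     1.6721]
x = (I − A)⁻¹ d = adj(I−A)·d / det(I−A), with det(I−A) = 0.267625:
  x_O = (0.5825·975 + 0.2375·225 + 0.2250·975) / 0.267625 = 840.75 / 0.267625 ≈ 3141.523
  x_R = (0.1800·975 + 0.3950·225 + 0.0925·975) / 0.267625 = 354.5625 / 0.267625 ≈ 1324.848
  x_B = (0.1475·975 + 0.1750·225 + 0.4475·975) / 0.267625 = 619.50 / 0.267625 ≈ 2314.806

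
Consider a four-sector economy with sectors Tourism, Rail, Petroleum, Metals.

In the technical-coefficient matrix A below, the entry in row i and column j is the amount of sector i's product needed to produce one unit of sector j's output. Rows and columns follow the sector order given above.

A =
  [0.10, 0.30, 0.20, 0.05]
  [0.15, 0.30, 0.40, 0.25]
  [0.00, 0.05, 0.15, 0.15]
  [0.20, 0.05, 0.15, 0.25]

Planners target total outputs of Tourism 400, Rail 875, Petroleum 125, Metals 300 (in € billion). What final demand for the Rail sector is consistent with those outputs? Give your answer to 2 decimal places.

d_2 = 427.50

I − A =
  [   0.90    -0.30    -0.20    -0.05]
  [  -0.15     0.70    -0.40    -0.25]
  [   0.00    -0.05     0.85    -0.15]
  [  -0.20    -0.05    -0.15     0.75]
d = (I − A) x:
  d_1 = (+0.90)·400 + (-0.30)·875 + (-0.20)·125 + (-0.05)·300 = 57.50
  d_2 = (-0.15)·400 + (+0.70)·875 + (-0.40)·125 + (-0.25)·300 = 427.50
  d_3 = (+0.00)·400 + (-0.05)·875 + (+0.85)·125 + (-0.15)·300 = 17.50
  d_4 = (-0.20)·400 + (-0.05)·875 + (-0.15)·125 + (+0.75)·300 = 82.50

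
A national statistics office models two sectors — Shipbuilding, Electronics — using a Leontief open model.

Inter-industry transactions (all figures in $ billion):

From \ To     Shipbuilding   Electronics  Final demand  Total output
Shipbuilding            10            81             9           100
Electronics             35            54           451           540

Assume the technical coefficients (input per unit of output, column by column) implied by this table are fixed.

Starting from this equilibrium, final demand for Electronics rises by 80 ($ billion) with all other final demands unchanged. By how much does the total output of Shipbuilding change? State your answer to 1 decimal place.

Δx_S = 15.8

Technical coefficients a_ij = z_ij / X_j:
  a_SS = 10/100 = 0.10, a_ES = 35/100 = 0.35
  a_SE = 81/540 = 0.15, a_EE = 54/540 = 0.10
I − A =
  [   0.90    -0.15]
  [  -0.35     0.90]
det(I−A) = (0.90)(0.90) − (-0.15)(-0.35) = 0.7575
adj(I−A) = [[0.90, 0.15], [0.35, 0.90]]
(I − A)⁻¹ = adj(I−A) / det(I−A) ≈
  [   1.1881     0.1980]
  [   0.4620     1.1881]
Δx = (I − A)⁻¹ Δd with Δd having +80 in the Electronics component and 0 elsewhere.
So Δx_S = L_SE · (+80), where L_SE = adj(I−A)_SE / det(I−A) = 0.15 / 0.7575.
Δx_S = 0.15 × (+80) / 0.7575 = 12.00 / 0.7575 ≈ 15.8.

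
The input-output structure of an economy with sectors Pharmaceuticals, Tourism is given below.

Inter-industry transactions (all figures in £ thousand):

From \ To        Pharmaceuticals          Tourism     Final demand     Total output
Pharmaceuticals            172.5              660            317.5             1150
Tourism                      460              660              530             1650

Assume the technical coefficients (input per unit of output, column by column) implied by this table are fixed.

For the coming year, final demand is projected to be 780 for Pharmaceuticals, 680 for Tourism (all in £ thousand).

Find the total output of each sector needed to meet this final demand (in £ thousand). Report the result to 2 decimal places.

x_1 = 2114.29, x_2 = 2542.86

Technical coefficients a_ij = z_ij / X_j:
  a_11 = 172.5/1150 = 0.15, a_21 = 460/1150 = 0.40
  a_12 = 660/1650 = 0.40, a_22 = 660/1650 = 0.40
I − A =
  [   0.85    -0.40]
  [  -0.40     0.60]
det(I−A) = (0.85)(0.60) − (-0.40)(-0.40) = 0.3500
adj(I−A) = [[0.60, 0.40], [0.40, 0.85]]
(I − A)⁻¹ = adj(I−A) / det(I−A) ≈
  [   1.7143     1.1429]
  [   1.1429     2.4286]
x = (I − A)⁻¹ d = adj(I−A)·d / det(I−A), with det(I−A) = 0.3500:
  x_1 = (0.60·780 + 0.40·680) / 0.3500 = 740.00 / 0.3500 ≈ 2114.29
  x_2 = (0.40·780 + 0.85·680) / 0.3500 = 890.00 / 0.3500 ≈ 2542.86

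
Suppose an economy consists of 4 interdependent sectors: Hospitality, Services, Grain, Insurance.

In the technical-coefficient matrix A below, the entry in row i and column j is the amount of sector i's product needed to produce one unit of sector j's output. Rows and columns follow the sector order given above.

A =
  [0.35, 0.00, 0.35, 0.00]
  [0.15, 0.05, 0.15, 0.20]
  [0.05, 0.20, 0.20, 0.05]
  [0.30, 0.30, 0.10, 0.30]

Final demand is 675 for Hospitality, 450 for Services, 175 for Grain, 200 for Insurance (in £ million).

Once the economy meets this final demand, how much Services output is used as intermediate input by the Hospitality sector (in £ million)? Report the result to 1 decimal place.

I − A =
  [   0.65     0.00    -0.35     0.00]
  [  -0.15     0.95    -0.15    -0.20]
  [  -0.05    -0.20     0.80    -0.05]
  [  -0.30    -0.30    -0.10     0.70]
Compute the cofactors C_ij = (−1)^(i+j)·(3×3 minor ij) of I−A; the adjugate is their transpose:
adj(I−A) = Cᵀ =
  [ 0.452000   0.054250   0.211750   0.030625]
  [ 0.139750   0.343250   0.139000   0.108000]
  [ 0.079750   0.100750   0.393250   0.056875]
  [ 0.265000   0.184750   0.206500   0.447375]
det(I−A) = Σ_j (I−A)_1j·C_1j = (0.65)(0.452000) + (0.00)(0.139750) + (-0.35)(0.079750) + (0.00)(0.265000) = 0.2658875
(I − A)⁻¹ = adj(I−A) / det(I−A) ≈
  [   1.7000     0.2040     0.7964     0.1152]
  [   0.5256     1.2910     0.5228     0.4062]
  [   0.2999     0.3789     1.4790     0.2139]
  [   0.9967     0.6948     0.7766     1.6826]
First solve x = (I − A)⁻¹ d = adj(I−A)·d / det(I−A); in particular x_H = (0.452000·675 + 0.054250·450 + 0.211750·175 + 0.030625·200) / 0.2658875 = 372.69375 / 0.2658875 ≈ 1401.697.
Intermediate flow from S to H: z_SH = a_SH · x_H = 0.15 × 372.69375 / 0.2658875 = 55.9040625 / 0.2658875 ≈ 210.3.

z_SH = 210.3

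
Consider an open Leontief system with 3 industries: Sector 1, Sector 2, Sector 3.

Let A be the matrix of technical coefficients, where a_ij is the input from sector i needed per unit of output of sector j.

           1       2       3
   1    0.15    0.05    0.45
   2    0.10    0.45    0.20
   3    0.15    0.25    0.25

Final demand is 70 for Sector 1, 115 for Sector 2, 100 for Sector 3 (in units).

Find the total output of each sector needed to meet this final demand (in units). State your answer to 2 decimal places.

I − A =
  [   0.85    -0.05    -0.45]
  [  -0.10     0.55    -0.20]
  [  -0.15    -0.25     0.75]
Cofactors of I−A, C_ij = (−1)^(i+j)·(minor ij) (rows/columns in the sector order above):
  C_11 = (0.55)(0.75) − (-0.20)(-0.25) = 0.3625
  C_12 = −[(-0.10)(0.75) − (-0.20)(-0.15)] = 0.1050
  C_13 = (-0.10)(-0.25) − (0.55)(-0.15) = 0.1075
  C_21 = −[(-0.05)(0.75) − (-0.45)(-0.25)] = 0.1500
  C_22 = (0.85)(0.75) − (-0.45)(-0.15) = 0.5700
  C_23 = −[(0.85)(-0.25) − (-0.05)(-0.15)] = 0.2200
  C_31 = (-0.05)(-0.20) − (-0.45)(0.55) = 0.2575
  C_32 = −[(0.85)(-0.20) − (-0.45)(-0.10)] = 0.2150
  C_33 = (0.85)(0.55) − (-0.05)(-0.10) = 0.4625
det(I−A) = Σ_j (I−A)_1j·C_1j = (0.85)(0.3625) + (-0.05)(0.1050) + (-0.45)(0.1075) = 0.2545
adj(I−A) = Cᵀ =
  [ 0.3625   0.1500   0.2575]
  [ 0.1050   0.5700   0.2150]
  [ 0.1075   0.2200   0.4625]
(I − A)⁻¹ = adj(I−A) / det(I−A) ≈
  [   1.4244     0.5894     1.0118]
  [   0.4126     2.2397     0.8448]
  [   0.4224     0.8644     1.8173]
x = (I − A)⁻¹ d = adj(I−A)·d / det(I−A), with det(I−A) = 0.2545:
  x_1 = (0.3625·70 + 0.1500·115 + 0.2575·100) / 0.2545 = 68.375 / 0.2545 ≈ 268.66
  x_2 = (0.1050·70 + 0.5700·115 + 0.2150·100) / 0.2545 = 94.40 / 0.2545 ≈ 370.92
  x_3 = (0.1075·70 + 0.2200·115 + 0.4625·100) / 0.2545 = 79.075 / 0.2545 ≈ 310.71

x_1 = 268.66, x_2 = 370.92, x_3 = 310.71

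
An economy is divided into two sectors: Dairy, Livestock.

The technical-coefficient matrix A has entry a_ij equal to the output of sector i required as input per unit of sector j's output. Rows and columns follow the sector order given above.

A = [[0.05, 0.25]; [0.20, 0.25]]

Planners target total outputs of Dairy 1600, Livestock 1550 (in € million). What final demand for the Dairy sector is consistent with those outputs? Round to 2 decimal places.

d_D = 1132.50

I − A =
  [   0.95    -0.25]
  [  -0.20     0.75]
d = (I − A) x:
  d_D = (+0.95)·1600 + (-0.25)·1550 = 1132.50
  d_L = (-0.20)·1600 + (+0.75)·1550 = 842.50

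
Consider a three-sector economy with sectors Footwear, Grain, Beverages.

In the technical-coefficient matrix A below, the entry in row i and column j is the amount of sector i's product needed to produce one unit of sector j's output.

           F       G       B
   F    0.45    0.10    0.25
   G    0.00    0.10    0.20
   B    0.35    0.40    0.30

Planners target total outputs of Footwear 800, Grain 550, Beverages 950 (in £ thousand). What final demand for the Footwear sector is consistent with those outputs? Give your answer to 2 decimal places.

d_F = 147.50

I − A =
  [   0.55    -0.10    -0.25]
  [   0.00     0.90    -0.20]
  [  -0.35    -0.40     0.70]
d = (I − A) x:
  d_F = (+0.55)·800 + (-0.10)·550 + (-0.25)·950 = 147.50
  d_G = (+0.00)·800 + (+0.90)·550 + (-0.20)·950 = 305.00
  d_B = (-0.35)·800 + (-0.40)·550 + (+0.70)·950 = 165.00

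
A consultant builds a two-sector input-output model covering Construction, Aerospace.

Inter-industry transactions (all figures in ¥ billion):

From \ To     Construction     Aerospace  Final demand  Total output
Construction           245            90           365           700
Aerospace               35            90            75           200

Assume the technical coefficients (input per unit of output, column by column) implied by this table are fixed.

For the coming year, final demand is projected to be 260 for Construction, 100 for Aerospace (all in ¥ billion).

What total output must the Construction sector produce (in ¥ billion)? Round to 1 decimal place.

x_1 = 561.2

Technical coefficients a_ij = z_ij / X_j:
  a_11 = 245/700 = 0.35, a_21 = 35/700 = 0.05
  a_12 = 90/200 = 0.45, a_22 = 90/200 = 0.45
I − A =
  [   0.65    -0.45]
  [  -0.05     0.55]
det(I−A) = (0.65)(0.55) − (-0.45)(-0.05) = 0.3350
adj(I−A) = [[0.55, 0.45], [0.05, 0.65]]
(I − A)⁻¹ = adj(I−A) / det(I−A) ≈
  [   1.6418     1.3433]
  [   0.1493     1.9403]
x = (I − A)⁻¹ d = adj(I−A)·d / det(I−A), with det(I−A) = 0.3350:
  x_1 = (0.55·260 + 0.45·100) / 0.3350 = 188.00 / 0.3350 ≈ 561.2
  x_2 = (0.05·260 + 0.65·100) / 0.3350 = 78.00 / 0.3350 ≈ 232.8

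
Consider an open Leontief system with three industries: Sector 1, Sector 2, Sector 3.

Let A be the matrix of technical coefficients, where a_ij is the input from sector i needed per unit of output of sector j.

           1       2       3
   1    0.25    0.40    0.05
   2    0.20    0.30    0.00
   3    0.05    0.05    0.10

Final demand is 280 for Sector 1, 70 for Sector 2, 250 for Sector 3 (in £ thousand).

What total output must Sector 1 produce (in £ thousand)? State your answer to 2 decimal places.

x_1 = 528.63

I − A =
  [   0.75    -0.40    -0.05]
  [  -0.20     0.70     0.00]
  [  -0.05    -0.05     0.90]
Cofactors of I−A, C_ij = (−1)^(i+j)·(minor ij) (rows/columns in the sector order above):
  C_11 = (0.70)(0.90) − (0.00)(-0.05) = 0.6300
  C_12 = −[(-0.20)(0.90) − (0.00)(-0.05)] = 0.1800
  C_13 = (-0.20)(-0.05) − (0.70)(-0.05) = 0.0450
  C_21 = −[(-0.40)(0.90) − (-0.05)(-0.05)] = 0.3625
  C_22 = (0.75)(0.90) − (-0.05)(-0.05) = 0.6725
  C_23 = −[(0.75)(-0.05) − (-0.40)(-0.05)] = 0.0575
  C_31 = (-0.40)(0.00) − (-0.05)(0.70) = 0.0350
  C_32 = −[(0.75)(0.00) − (-0.05)(-0.20)] = 0.0100
  C_33 = (0.75)(0.70) − (-0.40)(-0.20) = 0.4450
det(I−A) = Σ_j (I−A)_1j·C_1j = (0.75)(0.6300) + (-0.40)(0.1800) + (-0.05)(0.0450) = 0.39825
adj(I−A) = Cᵀ =
  [ 0.6300   0.3625   0.0350]
  [ 0.1800   0.6725   0.0100]
  [ 0.0450   0.0575   0.4450]
(I − A)⁻¹ = adj(I−A) / det(I−A) ≈
  [   1.5819     0.9102     0.0879]
  [   0.4520     1.6886     0.0251]
  [   0.1130     0.1444     1.1174]
x = (I − A)⁻¹ d = adj(I−A)·d / det(I−A), with det(I−A) = 0.39825:
  x_1 = (0.6300·280 + 0.3625·70 + 0.0350·250) / 0.39825 = 210.525 / 0.39825 ≈ 528.63
  x_2 = (0.1800·280 + 0.6725·70 + 0.0100·250) / 0.39825 = 99.975 / 0.39825 ≈ 251.04
  x_3 = (0.0450·280 + 0.0575·70 + 0.4450·250) / 0.39825 = 127.875 / 0.39825 ≈ 321.09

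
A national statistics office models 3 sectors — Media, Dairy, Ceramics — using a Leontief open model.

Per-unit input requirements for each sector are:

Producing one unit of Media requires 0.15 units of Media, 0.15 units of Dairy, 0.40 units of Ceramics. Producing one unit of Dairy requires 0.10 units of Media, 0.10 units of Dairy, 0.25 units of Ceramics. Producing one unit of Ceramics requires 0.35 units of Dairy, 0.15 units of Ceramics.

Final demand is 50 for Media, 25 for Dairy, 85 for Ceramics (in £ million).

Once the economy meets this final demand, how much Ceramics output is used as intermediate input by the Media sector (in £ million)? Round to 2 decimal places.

I − A =
  [   0.85    -0.10     0.00]
  [  -0.15     0.90    -0.35]
  [  -0.40    -0.25     0.85]
Cofactors of I−A, C_ij = (−1)^(i+j)·(minor ij) (rows/columns in the sector order above):
  C_11 = (0.90)(0.85) − (-0.35)(-0.25) = 0.6775
  C_12 = −[(-0.15)(0.85) − (-0.35)(-0.40)] = 0.2675
  C_13 = (-0.15)(-0.25) − (0.90)(-0.40) = 0.3975
  C_21 = −[(-0.10)(0.85) − (0.00)(-0.25)] = 0.0850
  C_22 = (0.85)(0.85) − (0.00)(-0.40) = 0.7225
  C_23 = −[(0.85)(-0.25) − (-0.10)(-0.40)] = 0.2525
  C_31 = (-0.10)(-0.35) − (0.00)(0.90) = 0.0350
  C_32 = −[(0.85)(-0.35) − (0.00)(-0.15)] = 0.2975
  C_33 = (0.85)(0.90) − (-0.10)(-0.15) = 0.7500
det(I−A) = Σ_j (I−A)_1j·C_1j = (0.85)(0.6775) + (-0.10)(0.2675) + (0.00)(0.3975) = 0.549125
adj(I−A) = Cᵀ =
  [ 0.6775   0.0850   0.0350]
  [ 0.2675   0.7225   0.2975]
  [ 0.3975   0.2525   0.7500]
(I − A)⁻¹ = adj(I−A) / det(I−A) ≈
  [   1.2338     0.1548     0.0637]
  [   0.4871     1.3157     0.5418]
  [   0.7239     0.4598     1.3658]
First solve x = (I − A)⁻¹ d = adj(I−A)·d / det(I−A); in particular x_1 = (0.6775·50 + 0.0850·25 + 0.0350·85) / 0.549125 = 38.975 / 0.549125 ≈ 70.9766.
Intermediate flow from 3 to 1: z_31 = a_31 · x_1 = 0.40 × 38.975 / 0.549125 = 15.59 / 0.549125 ≈ 28.39.

z_31 = 28.39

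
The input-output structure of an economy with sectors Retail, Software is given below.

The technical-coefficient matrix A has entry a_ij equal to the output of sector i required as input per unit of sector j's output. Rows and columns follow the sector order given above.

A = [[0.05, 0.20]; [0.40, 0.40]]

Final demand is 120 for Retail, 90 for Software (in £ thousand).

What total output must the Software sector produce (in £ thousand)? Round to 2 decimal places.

I − A =
  [   0.95    -0.20]
  [  -0.40     0.60]
det(I−A) = (0.95)(0.60) − (-0.20)(-0.40) = 0.4900
adj(I−A) = [[0.60, 0.20], [0.40, 0.95]]
(I − A)⁻¹ = adj(I−A) / det(I−A) ≈
  [   1.2245     0.4082]
  [   0.8163     1.9388]
x = (I − A)⁻¹ d = adj(I−A)·d / det(I−A), with det(I−A) = 0.4900:
  x_1 = (0.60·120 + 0.20·90) / 0.4900 = 90.00 / 0.4900 ≈ 183.67
  x_2 = (0.40·120 + 0.95·90) / 0.4900 = 133.50 / 0.4900 ≈ 272.45

x_2 = 272.45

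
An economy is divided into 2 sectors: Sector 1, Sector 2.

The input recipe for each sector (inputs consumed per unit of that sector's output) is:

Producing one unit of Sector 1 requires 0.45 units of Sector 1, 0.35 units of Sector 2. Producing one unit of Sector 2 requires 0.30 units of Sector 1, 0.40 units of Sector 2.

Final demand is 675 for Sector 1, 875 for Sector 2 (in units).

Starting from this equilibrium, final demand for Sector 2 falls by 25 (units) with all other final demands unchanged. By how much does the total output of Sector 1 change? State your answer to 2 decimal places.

Δx_1 = -33.33

I − A =
  [   0.55    -0.30]
  [  -0.35     0.60]
det(I−A) = (0.55)(0.60) − (-0.30)(-0.35) = 0.2250
adj(I−A) = [[0.60, 0.30], [0.35, 0.55]]
(I − A)⁻¹ = adj(I−A) / det(I−A) ≈
  [   2.6667     1.3333]
  [   1.5556     2.4444]
Δx = (I − A)⁻¹ Δd with Δd having -25 in the Sector 2 component and 0 elsewhere.
So Δx_1 = L_12 · (-25), where L_12 = adj(I−A)_12 / det(I−A) = 0.30 / 0.2250.
Δx_1 = 0.30 × (-25) / 0.2250 = -7.50 / 0.2250 ≈ -33.33.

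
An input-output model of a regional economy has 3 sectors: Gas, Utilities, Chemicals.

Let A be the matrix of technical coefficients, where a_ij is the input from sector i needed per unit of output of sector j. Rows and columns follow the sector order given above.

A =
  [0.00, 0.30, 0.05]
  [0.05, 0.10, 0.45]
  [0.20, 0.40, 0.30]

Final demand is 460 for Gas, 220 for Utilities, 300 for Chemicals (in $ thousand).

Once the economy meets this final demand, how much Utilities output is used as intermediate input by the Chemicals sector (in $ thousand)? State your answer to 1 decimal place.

I − A =
  [   1.00    -0.30    -0.05]
  [  -0.05     0.90    -0.45]
  [  -0.20    -0.40     0.70]
Cofactors of I−A, C_ij = (−1)^(i+j)·(minor ij) (rows/columns in the sector order above):
  C_11 = (0.90)(0.70) − (-0.45)(-0.40) = 0.4500
  C_12 = −[(-0.05)(0.70) − (-0.45)(-0.20)] = 0.1250
  C_13 = (-0.05)(-0.40) − (0.90)(-0.20) = 0.2000
  C_21 = −[(-0.30)(0.70) − (-0.05)(-0.40)] = 0.2300
  C_22 = (1.00)(0.70) − (-0.05)(-0.20) = 0.6900
  C_23 = −[(1.00)(-0.40) − (-0.30)(-0.20)] = 0.4600
  C_31 = (-0.30)(-0.45) − (-0.05)(0.90) = 0.1800
  C_32 = −[(1.00)(-0.45) − (-0.05)(-0.05)] = 0.4525
  C_33 = (1.00)(0.90) − (-0.30)(-0.05) = 0.8850
det(I−A) = Σ_j (I−A)_1j·C_1j = (1.00)(0.4500) + (-0.30)(0.1250) + (-0.05)(0.2000) = 0.4025
adj(I−A) = Cᵀ =
  [ 0.4500   0.2300   0.1800]
  [ 0.1250   0.6900   0.4525]
  [ 0.2000   0.4600   0.8850]
(I − A)⁻¹ = adj(I−A) / det(I−A) ≈
  [   1.1180     0.5714     0.4472]
  [   0.3106     1.7143     1.1242]
  [   0.4969     1.1429     2.1988]
First solve x = (I − A)⁻¹ d = adj(I−A)·d / det(I−A); in particular x_C = (0.2000·460 + 0.4600·220 + 0.8850·300) / 0.4025 = 458.70 / 0.4025 ≈ 1139.627.
Intermediate flow from U to C: z_UC = a_UC · x_C = 0.45 × 458.70 / 0.4025 = 206.415 / 0.4025 ≈ 512.8.

z_UC = 512.8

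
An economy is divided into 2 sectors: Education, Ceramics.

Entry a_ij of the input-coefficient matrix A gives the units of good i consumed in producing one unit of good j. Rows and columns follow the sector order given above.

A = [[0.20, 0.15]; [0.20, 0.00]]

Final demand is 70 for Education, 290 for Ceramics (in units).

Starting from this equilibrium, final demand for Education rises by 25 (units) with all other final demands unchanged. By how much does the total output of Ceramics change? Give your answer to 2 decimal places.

I − A =
  [   0.80    -0.15]
  [  -0.20     1.00]
det(I−A) = (0.80)(1.00) − (-0.15)(-0.20) = 0.7700
adj(I−A) = [[1.00, 0.15], [0.20, 0.80]]
(I − A)⁻¹ = adj(I−A) / det(I−A) ≈
  [   1.2987     0.1948]
  [   0.2597     1.0390]
Δx = (I − A)⁻¹ Δd with Δd having +25 in the Education component and 0 elsewhere.
So Δx_C = L_CE · (+25), where L_CE = adj(I−A)_CE / det(I−A) = 0.20 / 0.7700.
Δx_C = 0.20 × (+25) / 0.7700 = 5.00 / 0.7700 ≈ 6.49.

Δx_C = 6.49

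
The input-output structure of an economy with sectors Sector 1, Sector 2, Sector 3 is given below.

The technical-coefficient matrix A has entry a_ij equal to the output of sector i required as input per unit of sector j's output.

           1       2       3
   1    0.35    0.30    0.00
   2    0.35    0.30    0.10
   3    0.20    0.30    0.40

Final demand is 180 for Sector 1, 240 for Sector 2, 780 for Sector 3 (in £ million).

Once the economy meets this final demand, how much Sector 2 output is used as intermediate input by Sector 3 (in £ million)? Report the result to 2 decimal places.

I − A =
  [   0.65    -0.30     0.00]
  [  -0.35     0.70    -0.10]
  [  -0.20    -0.30     0.60]
Cofactors of I−A, C_ij = (−1)^(i+j)·(minor ij) (rows/columns in the sector order above):
  C_11 = (0.70)(0.60) − (-0.10)(-0.30) = 0.3900
  C_12 = −[(-0.35)(0.60) − (-0.10)(-0.20)] = 0.2300
  C_13 = (-0.35)(-0.30) − (0.70)(-0.20) = 0.2450
  C_21 = −[(-0.30)(0.60) − (0.00)(-0.30)] = 0.1800
  C_22 = (0.65)(0.60) − (0.00)(-0.20) = 0.3900
  C_23 = −[(0.65)(-0.30) − (-0.30)(-0.20)] = 0.2550
  C_31 = (-0.30)(-0.10) − (0.00)(0.70) = 0.0300
  C_32 = −[(0.65)(-0.10) − (0.00)(-0.35)] = 0.0650
  C_33 = (0.65)(0.70) − (-0.30)(-0.35) = 0.3500
det(I−A) = Σ_j (I−A)_1j·C_1j = (0.65)(0.3900) + (-0.30)(0.2300) + (0.00)(0.2450) = 0.1845
adj(I−A) = Cᵀ =
  [ 0.3900   0.1800   0.0300]
  [ 0.2300   0.3900   0.0650]
  [ 0.2450   0.2550   0.3500]
(I − A)⁻¹ = adj(I−A) / det(I−A) ≈
  [   2.1138     0.9756     0.1626]
  [   1.2466     2.1138     0.3523]
  [   1.3279     1.3821     1.8970]
First solve x = (I − A)⁻¹ d = adj(I−A)·d / det(I−A); in particular x_3 = (0.2450·180 + 0.2550·240 + 0.3500·780) / 0.1845 = 378.30 / 0.1845 ≈ 2050.4065.
Intermediate flow from 2 to 3: z_23 = a_23 · x_3 = 0.10 × 378.30 / 0.1845 = 37.83 / 0.1845 ≈ 205.04.

z_23 = 205.04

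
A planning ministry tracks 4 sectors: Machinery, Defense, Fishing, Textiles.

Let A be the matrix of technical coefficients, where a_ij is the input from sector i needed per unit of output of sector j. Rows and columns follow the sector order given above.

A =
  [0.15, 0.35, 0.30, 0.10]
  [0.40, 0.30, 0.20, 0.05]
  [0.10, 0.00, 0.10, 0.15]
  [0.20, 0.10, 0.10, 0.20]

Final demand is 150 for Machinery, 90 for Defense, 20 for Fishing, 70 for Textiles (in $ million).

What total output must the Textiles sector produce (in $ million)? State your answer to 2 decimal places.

x_T = 258.35

I − A =
  [   0.85    -0.35    -0.30    -0.10]
  [  -0.40     0.70    -0.20    -0.05]
  [  -0.10     0.00     0.90    -0.15]
  [  -0.20    -0.10    -0.10     0.80]
Compute the cofactors C_ij = (−1)^(i+j)·(3×3 minor ij) of I−A; the adjugate is their transpose:
adj(I−A) = Cᵀ =
  [ 0.48600   0.26025   0.23325   0.12075]
  [ 0.31350   0.54725   0.23925   0.11825]
  [ 0.08250   0.05225   0.33825   0.07700]
  [ 0.17100   0.14000   0.13050   0.38150]
det(I−A) = Σ_j (I−A)_1j·C_1j = (0.85)(0.48600) + (-0.35)(0.31350) + (-0.30)(0.08250) + (-0.10)(0.17100) = 0.261525
(I − A)⁻¹ = adj(I−A) / det(I−A) ≈
  [   1.8583     0.9951     0.8919     0.4617]
  [   1.1987     2.0925     0.9148     0.4522]
  [   0.3155     0.1998     1.2934     0.2944]
  [   0.6539     0.5353     0.4990     1.4588]
x = (I − A)⁻¹ d = adj(I−A)·d / det(I−A), with det(I−A) = 0.261525:
  x_M = (0.48600·150 + 0.26025·90 + 0.23325·20 + 0.12075·70) / 0.261525 = 109.44 / 0.261525 ≈ 418.47
  x_D = (0.31350·150 + 0.54725·90 + 0.23925·20 + 0.11825·70) / 0.261525 = 109.34 / 0.261525 ≈ 418.09
  x_F = (0.08250·150 + 0.05225·90 + 0.33825·20 + 0.07700·70) / 0.261525 = 29.2325 / 0.261525 ≈ 111.78
  x_T = (0.17100·150 + 0.14000·90 + 0.13050·20 + 0.38150·70) / 0.261525 = 67.565 / 0.261525 ≈ 258.35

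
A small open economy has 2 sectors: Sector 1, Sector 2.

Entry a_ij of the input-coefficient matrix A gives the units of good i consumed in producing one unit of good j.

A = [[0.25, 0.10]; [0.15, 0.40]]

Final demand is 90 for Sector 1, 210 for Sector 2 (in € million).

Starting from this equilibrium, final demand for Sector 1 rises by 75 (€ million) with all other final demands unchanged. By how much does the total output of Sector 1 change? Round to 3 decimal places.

I − A =
  [   0.75    -0.10]
  [  -0.15     0.60]
det(I−A) = (0.75)(0.60) − (-0.10)(-0.15) = 0.4350
adj(I−A) = [[0.60, 0.10], [0.15, 0.75]]
(I − A)⁻¹ = adj(I−A) / det(I−A) ≈
  [   1.3793     0.2299]
  [   0.3448     1.7241]
Δx = (I − A)⁻¹ Δd with Δd having +75 in the Sector 1 component and 0 elsewhere.
So Δx_1 = L_11 · (+75), where L_11 = adj(I−A)_11 / det(I−A) = 0.60 / 0.4350.
Δx_1 = 0.60 × (+75) / 0.4350 = 45.00 / 0.4350 ≈ 103.448.

Δx_1 = 103.448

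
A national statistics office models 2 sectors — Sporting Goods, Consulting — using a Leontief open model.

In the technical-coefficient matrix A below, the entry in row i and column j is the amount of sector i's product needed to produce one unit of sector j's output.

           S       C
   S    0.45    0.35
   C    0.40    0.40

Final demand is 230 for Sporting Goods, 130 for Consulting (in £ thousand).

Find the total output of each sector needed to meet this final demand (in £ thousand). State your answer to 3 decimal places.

I − A =
  [   0.55    -0.35]
  [  -0.40     0.60]
det(I−A) = (0.55)(0.60) − (-0.35)(-0.40) = 0.1900
adj(I−A) = [[0.60, 0.35], [0.40, 0.55]]
(I − A)⁻¹ = adj(I−A) / det(I−A) ≈
  [   3.1579     1.8421]
  [   2.1053     2.8947]
x = (I − A)⁻¹ d = adj(I−A)·d / det(I−A), with det(I−A) = 0.1900:
  x_S = (0.60·230 + 0.35·130) / 0.1900 = 183.50 / 0.1900 ≈ 965.789
  x_C = (0.40·230 + 0.55·130) / 0.1900 = 163.50 / 0.1900 ≈ 860.526

x_S = 965.789, x_C = 860.526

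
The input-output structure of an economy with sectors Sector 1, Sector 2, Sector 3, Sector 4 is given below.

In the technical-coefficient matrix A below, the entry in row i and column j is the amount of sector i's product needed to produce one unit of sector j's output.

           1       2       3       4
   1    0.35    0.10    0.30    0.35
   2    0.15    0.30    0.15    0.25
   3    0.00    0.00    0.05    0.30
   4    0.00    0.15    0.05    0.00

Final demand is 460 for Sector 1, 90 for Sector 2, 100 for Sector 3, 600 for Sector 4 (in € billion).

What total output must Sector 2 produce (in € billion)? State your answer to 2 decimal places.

I − A =
  [   0.65    -0.10    -0.30    -0.35]
  [  -0.15     0.70    -0.15    -0.25]
  [   0.00     0.00     0.95    -0.30]
  [   0.00    -0.15    -0.05     1.00]
Compute the cofactors C_ij = (−1)^(i+j)·(3×3 minor ij) of I−A; the adjugate is their transpose:
adj(I−A) = Cᵀ =
  [ 0.612125   0.156875   0.235125   0.324000]
  [ 0.140250   0.607750   0.153250   0.247000]
  [ 0.006750   0.029250   0.407750   0.132000]
  [ 0.021375   0.092625   0.043375   0.418000]
det(I−A) = Σ_j (I−A)_1j·C_1j = (0.65)(0.612125) + (-0.10)(0.140250) + (-0.30)(0.006750) + (-0.35)(0.021375) = 0.37435
(I − A)⁻¹ = adj(I−A) / det(I−A) ≈
  [   1.6352     0.4191     0.6281     0.8655]
  [   0.3746     1.6235     0.4094     0.6598]
  [   0.0180     0.0781     1.0892     0.3526]
  [   0.0571     0.2474     0.1159     1.1166]
x = (I − A)⁻¹ d = adj(I−A)·d / det(I−A), with det(I−A) = 0.37435:
  x_1 = (0.612125·460 + 0.156875·90 + 0.235125·100 + 0.324000·600) / 0.37435 = 513.60875 / 0.37435 ≈ 1372.00
  x_2 = (0.140250·460 + 0.607750·90 + 0.153250·100 + 0.247000·600) / 0.37435 = 282.7375 / 0.37435 ≈ 755.28
  x_3 = (0.006750·460 + 0.029250·90 + 0.407750·100 + 0.132000·600) / 0.37435 = 125.7125 / 0.37435 ≈ 335.82
  x_4 = (0.021375·460 + 0.092625·90 + 0.043375·100 + 0.418000·600) / 0.37435 = 273.30625 / 0.37435 ≈ 730.08

x_2 = 755.28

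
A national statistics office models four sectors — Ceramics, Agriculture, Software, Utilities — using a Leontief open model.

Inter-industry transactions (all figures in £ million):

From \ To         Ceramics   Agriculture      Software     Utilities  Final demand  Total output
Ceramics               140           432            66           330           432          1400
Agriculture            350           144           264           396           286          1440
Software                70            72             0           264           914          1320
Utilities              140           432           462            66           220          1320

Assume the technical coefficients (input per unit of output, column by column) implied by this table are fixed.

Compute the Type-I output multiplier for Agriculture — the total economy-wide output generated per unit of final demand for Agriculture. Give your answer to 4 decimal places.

m_A = 3.2515

Technical coefficients a_ij = z_ij / X_j:
  a_CC = 140/1400 = 0.10, a_AC = 350/1400 = 0.25, a_SC = 70/1400 = 0.05, a_UC = 140/1400 = 0.10
  a_CA = 432/1440 = 0.30, a_AA = 144/1440 = 0.10, a_SA = 72/1440 = 0.05, a_UA = 432/1440 = 0.30
  a_CS = 66/1320 = 0.05, a_AS = 264/1320 = 0.20, a_SS = 0/1320 = 0.00, a_US = 462/1320 = 0.35
  a_CU = 330/1320 = 0.25, a_AU = 396/1320 = 0.30, a_SU = 264/1320 = 0.20, a_UU = 66/1320 = 0.05
I − A =
  [   0.90    -0.30    -0.05    -0.25]
  [  -0.25     0.90    -0.20    -0.30]
  [  -0.05    -0.05     1.00    -0.20]
  [  -0.10    -0.30    -0.35     0.95]
Compute the cofactors C_ij = (−1)^(i+j)·(3×3 minor ij) of I−A; the adjugate is their transpose:
adj(I−A) = Cᵀ =
  [ 0.675250   0.348750   0.220500   0.334250]
  [ 0.268750   0.759250   0.295750   0.372750]
  [ 0.084625   0.119500   0.567000   0.179375]
  [ 0.187125   0.320500   0.325500   0.720125]
det(I−A) = Σ_j (I−A)_1j·C_1j = (0.90)(0.675250) + (-0.30)(0.268750) + (-0.05)(0.084625) + (-0.25)(0.187125) = 0.4760875
(I − A)⁻¹ = adj(I−A) / det(I−A) ≈
  [   1.41833     0.73253     0.46315     0.70208]
  [   0.56450     1.59477     0.62121     0.78294]
  [   0.17775     0.25100     1.19096     0.37677]
  [   0.39305     0.67320     0.68370     1.51259]
The output multiplier for sector j is the column-j sum of the Leontief inverse (I − A)⁻¹ = adj(I−A) / det(I−A).
Column A of adj(I−A): (0.348750, 0.759250, 0.119500, 0.320500); det(I−A) = 0.4760875.
m_A = (0.348750 + 0.759250 + 0.119500 + 0.320500) / 0.4760875 = 1.548 / 0.4760875 ≈ 3.2515.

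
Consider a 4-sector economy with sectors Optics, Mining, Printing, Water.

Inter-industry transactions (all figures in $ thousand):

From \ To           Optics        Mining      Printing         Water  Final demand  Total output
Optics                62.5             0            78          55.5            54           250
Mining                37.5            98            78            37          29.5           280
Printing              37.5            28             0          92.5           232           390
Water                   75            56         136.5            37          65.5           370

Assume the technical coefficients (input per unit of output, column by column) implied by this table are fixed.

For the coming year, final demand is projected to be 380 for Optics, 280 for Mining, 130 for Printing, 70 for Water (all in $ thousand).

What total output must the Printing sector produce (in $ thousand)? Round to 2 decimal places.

Technical coefficients a_ij = z_ij / X_j:
  a_11 = 62.5/250 = 0.25, a_21 = 37.5/250 = 0.15, a_31 = 37.5/250 = 0.15, a_41 = 75/250 = 0.30
  a_12 = 0/280 = 0.00, a_22 = 98/280 = 0.35, a_32 = 28/280 = 0.10, a_42 = 56/280 = 0.20
  a_13 = 78/390 = 0.20, a_23 = 78/390 = 0.20, a_33 = 0/390 = 0.00, a_43 = 136.5/390 = 0.35
  a_14 = 55.5/370 = 0.15, a_24 = 37/370 = 0.10, a_34 = 92.5/370 = 0.25, a_44 = 37/370 = 0.10
I − A =
  [   0.75     0.00    -0.20    -0.15]
  [  -0.15     0.65    -0.20    -0.10]
  [  -0.15    -0.10     1.00    -0.25]
  [  -0.30    -0.20    -0.35     0.90]
Compute the cofactors C_ij = (−1)^(i+j)·(3×3 minor ij) of I−A; the adjugate is their transpose:
adj(I−A) = Cᵀ =
  [ 0.476625   0.063250   0.153125   0.129000]
  [ 0.199125   0.514500   0.193125   0.144000]
  [ 0.157500   0.105000   0.390000   0.146250]
  [ 0.264375   0.176250   0.245625   0.450000]
det(I−A) = Σ_j (I−A)_1j·C_1j = (0.75)(0.476625) + (0.00)(0.199125) + (-0.20)(0.157500) + (-0.15)(0.264375) = 0.2863125
(I − A)⁻¹ = adj(I−A) / det(I−A) ≈
  [   1.6647     0.2209     0.5348     0.4506]
  [   0.6955     1.7970     0.6745     0.5029]
  [   0.5501     0.3667     1.3621     0.5108]
  [   0.9234     0.6156     0.8579     1.5717]
x = (I − A)⁻¹ d = adj(I−A)·d / det(I−A), with det(I−A) = 0.2863125:
  x_1 = (0.476625·380 + 0.063250·280 + 0.153125·130 + 0.129000·70) / 0.2863125 = 227.76375 / 0.2863125 ≈ 795.51
  x_2 = (0.199125·380 + 0.514500·280 + 0.193125·130 + 0.144000·70) / 0.2863125 = 254.91375 / 0.2863125 ≈ 890.33
  x_3 = (0.157500·380 + 0.105000·280 + 0.390000·130 + 0.146250·70) / 0.2863125 = 150.1875 / 0.2863125 ≈ 524.56
  x_4 = (0.264375·380 + 0.176250·280 + 0.245625·130 + 0.450000·70) / 0.2863125 = 213.24375 / 0.2863125 ≈ 744.79

x_3 = 524.56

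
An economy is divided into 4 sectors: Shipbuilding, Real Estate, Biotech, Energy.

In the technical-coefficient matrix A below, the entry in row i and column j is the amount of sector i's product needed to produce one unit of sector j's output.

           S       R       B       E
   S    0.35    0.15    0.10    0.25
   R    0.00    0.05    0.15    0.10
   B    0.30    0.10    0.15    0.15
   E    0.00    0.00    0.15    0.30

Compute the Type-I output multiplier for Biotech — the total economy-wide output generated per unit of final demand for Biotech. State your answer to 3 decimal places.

I − A =
  [   0.65    -0.15    -0.10    -0.25]
  [   0.00     0.95    -0.15    -0.10]
  [  -0.30    -0.10     0.85    -0.15]
  [   0.00     0.00    -0.15     0.70]
Compute the cofactors C_ij = (−1)^(i+j)·(3×3 minor ij) of I−A; the adjugate is their transpose:
adj(I−A) = Cᵀ =
  [ 0.531875   0.096625   0.120125   0.229500]
  [ 0.036000   0.339875   0.078000   0.078125]
  [ 0.199500   0.077000   0.432250   0.174875]
  [ 0.042750   0.016500   0.092625   0.479875]
det(I−A) = Σ_j (I−A)_1j·C_1j = (0.65)(0.531875) + (-0.15)(0.036000) + (-0.10)(0.199500) + (-0.25)(0.042750) = 0.30968125
(I − A)⁻¹ = adj(I−A) / det(I−A) ≈
  [   1.7175     0.3120     0.3879     0.7411]
  [   0.1162     1.0975     0.2519     0.2523]
  [   0.6442     0.2486     1.3958     0.5647]
  [   0.1380     0.0533     0.2991     1.5496]
The output multiplier for sector j is the column-j sum of the Leontief inverse (I − A)⁻¹ = adj(I−A) / det(I−A).
Column B of adj(I−A): (0.120125, 0.078000, 0.432250, 0.092625); det(I−A) = 0.30968125.
m_B = (0.120125 + 0.078000 + 0.432250 + 0.092625) / 0.30968125 = 0.723 / 0.30968125 ≈ 2.335.

m_B = 2.335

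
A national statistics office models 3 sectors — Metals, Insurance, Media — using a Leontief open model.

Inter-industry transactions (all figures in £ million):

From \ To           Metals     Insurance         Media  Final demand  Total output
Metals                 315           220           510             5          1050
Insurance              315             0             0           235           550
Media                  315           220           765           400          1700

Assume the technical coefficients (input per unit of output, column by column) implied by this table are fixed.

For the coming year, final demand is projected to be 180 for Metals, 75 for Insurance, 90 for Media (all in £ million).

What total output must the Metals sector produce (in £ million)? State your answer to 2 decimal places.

x_1 = 784.97

Technical coefficients a_ij = z_ij / X_j:
  a_11 = 315/1050 = 0.30, a_21 = 315/1050 = 0.30, a_31 = 315/1050 = 0.30
  a_12 = 220/550 = 0.40, a_22 = 0/550 = 0.00, a_32 = 220/550 = 0.40
  a_13 = 510/1700 = 0.30, a_23 = 0/1700 = 0.00, a_33 = 765/1700 = 0.45
I − A =
  [   0.70    -0.40    -0.30]
  [  -0.30     1.00     0.00]
  [  -0.30    -0.40     0.55]
Cofactors of I−A, C_ij = (−1)^(i+j)·(minor ij) (rows/columns in the sector order above):
  C_11 = (1.00)(0.55) − (0.00)(-0.40) = 0.5500
  C_12 = −[(-0.30)(0.55) − (0.00)(-0.30)] = 0.1650
  C_13 = (-0.30)(-0.40) − (1.00)(-0.30) = 0.4200
  C_21 = −[(-0.40)(0.55) − (-0.30)(-0.40)] = 0.3400
  C_22 = (0.70)(0.55) − (-0.30)(-0.30) = 0.2950
  C_23 = −[(0.70)(-0.40) − (-0.40)(-0.30)] = 0.4000
  C_31 = (-0.40)(0.00) − (-0.30)(1.00) = 0.3000
  C_32 = −[(0.70)(0.00) − (-0.30)(-0.30)] = 0.0900
  C_33 = (0.70)(1.00) − (-0.40)(-0.30) = 0.5800
det(I−A) = Σ_j (I−A)_1j·C_1j = (0.70)(0.5500) + (-0.40)(0.1650) + (-0.30)(0.4200) = 0.1930
adj(I−A) = Cᵀ =
  [ 0.5500   0.3400   0.3000]
  [ 0.1650   0.2950   0.0900]
  [ 0.4200   0.4000   0.5800]
(I − A)⁻¹ = adj(I−A) / det(I−A) ≈
  [   2.8497     1.7617     1.5544]
  [   0.8549     1.5285     0.4663]
  [   2.1762     2.0725     3.0052]
x = (I − A)⁻¹ d = adj(I−A)·d / det(I−A), with det(I−A) = 0.1930:
  x_1 = (0.5500·180 + 0.3400·75 + 0.3000·90) / 0.1930 = 151.50 / 0.1930 ≈ 784.97
  x_2 = (0.1650·180 + 0.2950·75 + 0.0900·90) / 0.1930 = 59.925 / 0.1930 ≈ 310.49
  x_3 = (0.4200·180 + 0.4000·75 + 0.5800·90) / 0.1930 = 157.80 / 0.1930 ≈ 817.62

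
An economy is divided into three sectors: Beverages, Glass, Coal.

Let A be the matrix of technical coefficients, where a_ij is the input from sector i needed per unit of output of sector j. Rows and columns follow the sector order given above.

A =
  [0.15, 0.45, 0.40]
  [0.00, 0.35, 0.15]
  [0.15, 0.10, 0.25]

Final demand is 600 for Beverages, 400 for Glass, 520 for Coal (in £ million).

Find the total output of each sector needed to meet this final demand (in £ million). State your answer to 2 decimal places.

x_B = 1715.74, x_G = 881.70, x_C = 1154.04

I − A =
  [   0.85    -0.45    -0.40]
  [   0.00     0.65    -0.15]
  [  -0.15    -0.10     0.75]
Cofactors of I−A, C_ij = (−1)^(i+j)·(minor ij) (rows/columns in the sector order above):
  C_11 = (0.65)(0.75) − (-0.15)(-0.10) = 0.4725
  C_12 = −[(0.00)(0.75) − (-0.15)(-0.15)] = 0.0225
  C_13 = (0.00)(-0.10) − (0.65)(-0.15) = 0.0975
  C_21 = −[(-0.45)(0.75) − (-0.40)(-0.10)] = 0.3775
  C_22 = (0.85)(0.75) − (-0.40)(-0.15) = 0.5775
  C_23 = −[(0.85)(-0.10) − (-0.45)(-0.15)] = 0.1525
  C_31 = (-0.45)(-0.15) − (-0.40)(0.65) = 0.3275
  C_32 = −[(0.85)(-0.15) − (-0.40)(0.00)] = 0.1275
  C_33 = (0.85)(0.65) − (-0.45)(0.00) = 0.5525
det(I−A) = Σ_j (I−A)_1j·C_1j = (0.85)(0.4725) + (-0.45)(0.0225) + (-0.40)(0.0975) = 0.3525
adj(I−A) = Cᵀ =
  [ 0.4725   0.3775   0.3275]
  [ 0.0225   0.5775   0.1275]
  [ 0.0975   0.1525   0.5525]
(I − A)⁻¹ = adj(I−A) / det(I−A) ≈
  [   1.3404     1.0709     0.9291]
  [   0.0638     1.6383     0.3617]
  [   0.2766     0.4326     1.5674]
x = (I − A)⁻¹ d = adj(I−A)·d / det(I−A), with det(I−A) = 0.3525:
  x_B = (0.4725·600 + 0.3775·400 + 0.3275·520) / 0.3525 = 604.80 / 0.3525 ≈ 1715.74
  x_G = (0.0225·600 + 0.5775·400 + 0.1275·520) / 0.3525 = 310.80 / 0.3525 ≈ 881.70
  x_C = (0.0975·600 + 0.1525·400 + 0.5525·520) / 0.3525 = 406.80 / 0.3525 ≈ 1154.04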